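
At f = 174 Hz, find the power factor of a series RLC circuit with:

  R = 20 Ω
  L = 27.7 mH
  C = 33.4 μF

Step 1 — Angular frequency: ω = 2π·f = 2π·174 = 1093 rad/s.
Step 2 — Component impedances:
  R: Z = R = 20 Ω
  L: Z = jωL = j·1093·0.0277 = 0 + j30.28 Ω
  C: Z = 1/(jωC) = -j/(ω·C) = 0 - j27.39 Ω
Step 3 — Series combination: Z_total = R + L + C = 20 + j2.898 Ω = 20.21∠8.2° Ω.
Step 4 — Power factor: PF = cos(φ) = Re(Z)/|Z| = 20/20.209 = 0.9897.
Step 5 — Type: Im(Z) = 2.898 ⇒ lagging (phase φ = 8.2°).

PF = 0.9897 (lagging, φ = 8.2°)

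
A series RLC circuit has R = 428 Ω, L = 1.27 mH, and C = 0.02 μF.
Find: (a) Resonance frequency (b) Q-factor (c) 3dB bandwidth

Step 1 — Resonance: ω₀ = 1/√(LC) = 1/√(0.00127·2e-08) = 1.984e+05 rad/s.
Step 2 — f₀ = ω₀/(2π) = 3.158e+04 Hz.
Step 3 — Series Q: Q = ω₀L/R = 1.984e+05·0.00127/428 = 0.5888.
Step 4 — Bandwidth: Δω = ω₀/Q = 3.37e+05 rad/s; BW = Δω/(2π) = 5.364e+04 Hz.

(a) f₀ = 3.158e+04 Hz  (b) Q = 0.5888  (c) BW = 5.364e+04 Hz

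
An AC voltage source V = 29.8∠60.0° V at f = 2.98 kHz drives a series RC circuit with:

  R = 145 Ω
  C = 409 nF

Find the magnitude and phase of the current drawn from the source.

Step 1 — Angular frequency: ω = 2π·f = 2π·2980 = 1.872e+04 rad/s.
Step 2 — Component impedances:
  R: Z = R = 145 Ω
  C: Z = 1/(jωC) = -j/(ω·C) = 0 - j130.6 Ω
Step 3 — Series combination: Z_total = R + C = 145 - j130.6 Ω = 195.1∠-42.0° Ω.
Step 4 — Source phasor: V = 29.8∠60.0° V = 14.9 + j25.81 V.
Step 5 — Ohm's law: I = V / Z_total = (14.9 + j25.81) / (145 - j130.6) = -0.03176 + j0.1494 A.
Step 6 — Convert to polar: |I| = 0.1527 A, ∠I = 102.0°.

I = 0.1527∠102.0° A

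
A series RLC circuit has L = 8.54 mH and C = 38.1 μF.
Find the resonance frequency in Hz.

Step 1 — Resonance condition Im(Z)=0 gives ω₀ = 1/√(LC).
Step 2 — ω₀ = 1/√(0.00854·3.81e-05) = 1753 rad/s.
Step 3 — f₀ = ω₀/(2π) = 279 Hz.

f₀ = 279 Hz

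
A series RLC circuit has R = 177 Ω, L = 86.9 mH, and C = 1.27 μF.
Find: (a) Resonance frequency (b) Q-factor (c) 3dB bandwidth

Step 1 — Resonance condition Im(Z)=0 gives ω₀ = 1/√(LC).
Step 2 — ω₀ = 1/√(0.0869·1.27e-06) = 3010 rad/s.
Step 3 — f₀ = ω₀/(2π) = 479.1 Hz.
Step 4 — Series Q: Q = ω₀L/R = 3010·0.0869/177 = 1.478.
Step 5 — 3dB bandwidth: Δω = ω₀/Q = 2037 rad/s; BW = Δω/(2π) = 324.2 Hz.

(a) f₀ = 479.1 Hz  (b) Q = 1.478  (c) BW = 324.2 Hz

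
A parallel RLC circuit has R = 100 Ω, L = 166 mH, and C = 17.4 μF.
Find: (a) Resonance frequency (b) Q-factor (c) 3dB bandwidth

Step 1 — Resonance: ω₀ = 1/√(LC) = 1/√(0.166·1.74e-05) = 588.4 rad/s.
Step 2 — f₀ = ω₀/(2π) = 93.65 Hz.
Step 3 — Parallel Q: Q = R/(ω₀L) = 100/(588.4·0.166) = 1.024.
Step 4 — Bandwidth: Δω = ω₀/Q = 574.7 rad/s; BW = Δω/(2π) = 91.47 Hz.

(a) f₀ = 93.65 Hz  (b) Q = 1.024  (c) BW = 91.47 Hz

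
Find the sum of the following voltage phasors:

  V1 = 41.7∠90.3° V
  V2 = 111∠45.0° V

Step 1 — Convert each phasor to rectangular form:
  V1 = 41.7·(cos(90.3°) + j·sin(90.3°)) = -0.2183 + j41.7 V
  V2 = 111·(cos(45.0°) + j·sin(45.0°)) = 78.49 + j78.49 V
Step 2 — Sum components: V_total = 78.27 + j120.2 V.
Step 3 — Convert to polar: |V_total| = 143.4 V, ∠V_total = 56.9°.

V_total = 143.4∠56.9° V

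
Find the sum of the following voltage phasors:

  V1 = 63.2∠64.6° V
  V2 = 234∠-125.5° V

Step 1 — Convert each phasor to rectangular form:
  V1 = 63.2·(cos(64.6°) + j·sin(64.6°)) = 27.11 + j57.09 V
  V2 = 234·(cos(-125.5°) + j·sin(-125.5°)) = -135.9 - j190.5 V
Step 2 — Sum components: V_total = -108.8 - j133.4 V.
Step 3 — Convert to polar: |V_total| = 172.1 V, ∠V_total = -129.2°.

V_total = 172.1∠-129.2° V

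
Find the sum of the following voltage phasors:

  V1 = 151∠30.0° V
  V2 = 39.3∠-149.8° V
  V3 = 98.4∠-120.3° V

Step 1 — Convert each phasor to rectangular form:
  V1 = 151·(cos(30.0°) + j·sin(30.0°)) = 130.8 + j75.5 V
  V2 = 39.3·(cos(-149.8°) + j·sin(-149.8°)) = -33.97 - j19.77 V
  V3 = 98.4·(cos(-120.3°) + j·sin(-120.3°)) = -49.65 - j84.96 V
Step 2 — Sum components: V_total = 47.16 - j29.23 V.
Step 3 — Convert to polar: |V_total| = 55.48 V, ∠V_total = -31.8°.

V_total = 55.48∠-31.8° V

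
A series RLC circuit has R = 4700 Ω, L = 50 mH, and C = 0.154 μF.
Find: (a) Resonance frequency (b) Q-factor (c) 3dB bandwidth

Step 1 — Resonance: ω₀ = 1/√(LC) = 1/√(0.05·1.54e-07) = 1.14e+04 rad/s.
Step 2 — f₀ = ω₀/(2π) = 1814 Hz.
Step 3 — Series Q: Q = ω₀L/R = 1.14e+04·0.05/4700 = 0.1212.
Step 4 — Bandwidth: Δω = ω₀/Q = 9.4e+04 rad/s; BW = Δω/(2π) = 1.496e+04 Hz.

(a) f₀ = 1814 Hz  (b) Q = 0.1212  (c) BW = 1.496e+04 Hz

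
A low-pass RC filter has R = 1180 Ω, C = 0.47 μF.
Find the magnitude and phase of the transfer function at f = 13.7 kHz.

Step 1 — Angular frequency: ω = 2π·1.37e+04 = 8.608e+04 rad/s.
Step 2 — Transfer function: H(jω) = 1/(1 + jωRC).
Step 3 — Denominator: 1 + jωRC = 1 + j·8.608e+04·1180·4.7e-07 = 1 + j47.74.
Step 4 — H = 0.0004386 - j0.02094.
Step 5 — Magnitude: |H| = 0.02094 (-33.6 dB); phase: φ = -88.8°.

|H| = 0.02094 (-33.6 dB), φ = -88.8°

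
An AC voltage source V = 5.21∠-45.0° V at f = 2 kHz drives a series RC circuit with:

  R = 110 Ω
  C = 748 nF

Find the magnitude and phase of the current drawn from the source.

Step 1 — Angular frequency: ω = 2π·f = 2π·2000 = 1.257e+04 rad/s.
Step 2 — Component impedances:
  R: Z = R = 110 Ω
  C: Z = 1/(jωC) = -j/(ω·C) = 0 - j106.4 Ω
Step 3 — Series combination: Z_total = R + C = 110 - j106.4 Ω = 153∠-44.0° Ω.
Step 4 — Source phasor: V = 5.21∠-45.0° V = 3.684 - j3.684 V.
Step 5 — Ohm's law: I = V / Z_total = (3.684 - j3.684) / (110 - j106.4) = 0.03404 - j0.0005684 A.
Step 6 — Convert to polar: |I| = 0.03405 A, ∠I = -1.0°.

I = 0.03405∠-1.0° A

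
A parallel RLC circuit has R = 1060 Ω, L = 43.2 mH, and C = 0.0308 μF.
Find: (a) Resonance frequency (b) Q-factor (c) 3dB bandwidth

Step 1 — Resonance: ω₀ = 1/√(LC) = 1/√(0.0432·3.08e-08) = 2.741e+04 rad/s.
Step 2 — f₀ = ω₀/(2π) = 4363 Hz.
Step 3 — Parallel Q: Q = R/(ω₀L) = 1060/(2.741e+04·0.0432) = 0.895.
Step 4 — Bandwidth: Δω = ω₀/Q = 3.063e+04 rad/s; BW = Δω/(2π) = 4875 Hz.

(a) f₀ = 4363 Hz  (b) Q = 0.895  (c) BW = 4875 Hz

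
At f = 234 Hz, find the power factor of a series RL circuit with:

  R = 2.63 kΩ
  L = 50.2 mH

Step 1 — Angular frequency: ω = 2π·f = 2π·234 = 1470 rad/s.
Step 2 — Component impedances:
  R: Z = R = 2630 Ω
  L: Z = jωL = j·1470·0.0502 = 0 + j73.81 Ω
Step 3 — Series combination: Z_total = R + L = 2630 + j73.81 Ω = 2631∠1.6° Ω.
Step 4 — Power factor: PF = cos(φ) = Re(Z)/|Z| = 2630/2631 = 0.9996.
Step 5 — Type: Im(Z) = 73.81 ⇒ lagging (phase φ = 1.6°).

PF = 0.9996 (lagging, φ = 1.6°)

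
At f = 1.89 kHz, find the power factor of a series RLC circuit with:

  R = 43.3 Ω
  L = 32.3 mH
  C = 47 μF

Step 1 — Angular frequency: ω = 2π·f = 2π·1890 = 1.188e+04 rad/s.
Step 2 — Component impedances:
  R: Z = R = 43.3 Ω
  L: Z = jωL = j·1.188e+04·0.0323 = 0 + j383.6 Ω
  C: Z = 1/(jωC) = -j/(ω·C) = 0 - j1.792 Ω
Step 3 — Series combination: Z_total = R + L + C = 43.3 + j381.8 Ω = 384.2∠83.5° Ω.
Step 4 — Power factor: PF = cos(φ) = Re(Z)/|Z| = 43.3/384.2 = 0.1127.
Step 5 — Type: Im(Z) = 381.8 ⇒ lagging (phase φ = 83.5°).

PF = 0.1127 (lagging, φ = 83.5°)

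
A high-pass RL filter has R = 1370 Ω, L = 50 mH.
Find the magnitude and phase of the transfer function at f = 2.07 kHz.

Step 1 — Angular frequency: ω = 2π·2070 = 1.301e+04 rad/s.
Step 2 — Transfer function: H(jω) = jωL/(R + jωL).
Step 3 — Numerator jωL = j·650.3; denominator R + jωL = 1370 + j650.3.
Step 4 — H = 0.1839 + j0.3874.
Step 5 — Magnitude: |H| = 0.4288 (-7.4 dB); phase: φ = 64.6°.

|H| = 0.4288 (-7.4 dB), φ = 64.6°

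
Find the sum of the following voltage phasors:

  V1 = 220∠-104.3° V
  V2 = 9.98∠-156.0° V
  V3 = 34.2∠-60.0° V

Step 1 — Convert each phasor to rectangular form:
  V1 = 220·(cos(-104.3°) + j·sin(-104.3°)) = -54.34 - j213.2 V
  V2 = 9.98·(cos(-156.0°) + j·sin(-156.0°)) = -9.117 - j4.059 V
  V3 = 34.2·(cos(-60.0°) + j·sin(-60.0°)) = 17.1 - j29.62 V
Step 2 — Sum components: V_total = -46.36 - j246.9 V.
Step 3 — Convert to polar: |V_total| = 251.2 V, ∠V_total = -100.6°.

V_total = 251.2∠-100.6° V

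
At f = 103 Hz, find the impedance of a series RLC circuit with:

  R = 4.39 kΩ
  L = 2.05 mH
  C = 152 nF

Step 1 — Angular frequency: ω = 2π·f = 2π·103 = 647.2 rad/s.
Step 2 — Component impedances:
  R: Z = R = 4390 Ω
  L: Z = jωL = j·647.2·0.00205 = 0 + j1.327 Ω
  C: Z = 1/(jωC) = -j/(ω·C) = 0 - j1.017e+04 Ω
Step 3 — Series combination: Z_total = R + L + C = 4390 - j1.016e+04 Ω = 1.107e+04∠-66.6° Ω.

Z = 4390 - j1.016e+04 Ω = 1.107e+04∠-66.6° Ω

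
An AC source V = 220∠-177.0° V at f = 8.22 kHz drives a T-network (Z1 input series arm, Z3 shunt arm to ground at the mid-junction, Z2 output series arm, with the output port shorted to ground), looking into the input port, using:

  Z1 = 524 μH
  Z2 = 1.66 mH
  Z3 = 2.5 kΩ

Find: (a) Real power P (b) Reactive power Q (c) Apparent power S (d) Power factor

Step 1 — Angular frequency: ω = 2π·f = 2π·8220 = 5.165e+04 rad/s.
Step 2 — Component impedances:
  Z1: Z = jωL = j·5.165e+04·0.000524 = 0 + j27.06 Ω
  Z2: Z = jωL = j·5.165e+04·0.00166 = 0 + j85.74 Ω
  Z3: Z = R = 2500 Ω
Step 3 — With the output port shorted to ground, the output series arm Z2 runs from the junction to ground; the shunt arm Z3 also runs from the junction to ground. They appear in parallel: Z3 || Z2 = 2.937 + j85.63 Ω.
Step 4 — Series with input arm Z1: Z_in = Z1 + (Z3 || Z2) = 2.937 + j112.7 Ω = 112.7∠88.5° Ω.
Step 5 — Source phasor: V = 220∠-177.0° V = -219.7 - j11.51 V.
Step 6 — Current: I = V / Z = -0.1529 + j1.945 A = 1.951∠94.5° A.
Step 7 — Complex power: S = V·I* = 11.18 + j429.2 VA.
Step 8 — Real power: P = Re(S) = 11.18 W.
Step 9 — Reactive power: Q = Im(S) = 429.2 VAR.
Step 10 — Apparent power: |S| = 429.3 VA.
Step 11 — Power factor: PF = P/|S| = 0.02605 (lagging).

(a) P = 11.18 W  (b) Q = 429.2 VAR  (c) S = 429.3 VA  (d) PF = 0.02605 (lagging)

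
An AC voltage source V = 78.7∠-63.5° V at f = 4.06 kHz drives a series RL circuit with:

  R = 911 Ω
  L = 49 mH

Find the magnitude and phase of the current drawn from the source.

Step 1 — Angular frequency: ω = 2π·f = 2π·4060 = 2.551e+04 rad/s.
Step 2 — Component impedances:
  R: Z = R = 911 Ω
  L: Z = jωL = j·2.551e+04·0.049 = 0 + j1250 Ω
Step 3 — Series combination: Z_total = R + L = 911 + j1250 Ω = 1547∠53.9° Ω.
Step 4 — Source phasor: V = 78.7∠-63.5° V = 35.12 - j70.43 V.
Step 5 — Ohm's law: I = V / Z_total = (35.12 - j70.43) / (911 + j1250) = -0.02343 - j0.04517 A.
Step 6 — Convert to polar: |I| = 0.05088 A, ∠I = -117.4°.

I = 0.05088∠-117.4° A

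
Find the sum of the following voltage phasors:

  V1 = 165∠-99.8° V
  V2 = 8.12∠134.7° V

Step 1 — Convert each phasor to rectangular form:
  V1 = 165·(cos(-99.8°) + j·sin(-99.8°)) = -28.08 - j162.6 V
  V2 = 8.12·(cos(134.7°) + j·sin(134.7°)) = -5.712 + j5.772 V
Step 2 — Sum components: V_total = -33.8 - j156.8 V.
Step 3 — Convert to polar: |V_total| = 160.4 V, ∠V_total = -102.2°.

V_total = 160.4∠-102.2° V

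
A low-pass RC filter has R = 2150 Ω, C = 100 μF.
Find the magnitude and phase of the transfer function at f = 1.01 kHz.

Step 1 — Angular frequency: ω = 2π·1010 = 6346 rad/s.
Step 2 — Transfer function: H(jω) = 1/(1 + jωRC).
Step 3 — Denominator: 1 + jωRC = 1 + j·6346·2150·0.0001 = 1 + j1364.
Step 4 — H = 5.372e-07 - j0.0007329.
Step 5 — Magnitude: |H| = 0.0007329 (-62.7 dB); phase: φ = -90.0°.

|H| = 0.0007329 (-62.7 dB), φ = -90.0°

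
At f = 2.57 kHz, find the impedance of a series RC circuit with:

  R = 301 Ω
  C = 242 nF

Step 1 — Angular frequency: ω = 2π·f = 2π·2570 = 1.615e+04 rad/s.
Step 2 — Component impedances:
  R: Z = R = 301 Ω
  C: Z = 1/(jωC) = -j/(ω·C) = 0 - j255.9 Ω
Step 3 — Series combination: Z_total = R + C = 301 - j255.9 Ω = 395.1∠-40.4° Ω.

Z = 301 - j255.9 Ω = 395.1∠-40.4° Ω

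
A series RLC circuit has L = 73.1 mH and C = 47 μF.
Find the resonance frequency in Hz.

Step 1 — Resonance condition Im(Z)=0 gives ω₀ = 1/√(LC).
Step 2 — ω₀ = 1/√(0.0731·4.7e-05) = 539.5 rad/s.
Step 3 — f₀ = ω₀/(2π) = 85.86 Hz.

f₀ = 85.86 Hz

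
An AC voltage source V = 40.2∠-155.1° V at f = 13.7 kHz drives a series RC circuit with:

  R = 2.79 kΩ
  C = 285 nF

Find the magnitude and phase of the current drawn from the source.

Step 1 — Angular frequency: ω = 2π·f = 2π·1.37e+04 = 8.608e+04 rad/s.
Step 2 — Component impedances:
  R: Z = R = 2790 Ω
  C: Z = 1/(jωC) = -j/(ω·C) = 0 - j40.76 Ω
Step 3 — Series combination: Z_total = R + C = 2790 - j40.76 Ω = 2790∠-0.8° Ω.
Step 4 — Source phasor: V = 40.2∠-155.1° V = -36.46 - j16.93 V.
Step 5 — Ohm's law: I = V / Z_total = (-36.46 - j16.93) / (2790 - j40.76) = -0.01298 - j0.006256 A.
Step 6 — Convert to polar: |I| = 0.01441 A, ∠I = -154.3°.

I = 0.01441∠-154.3° A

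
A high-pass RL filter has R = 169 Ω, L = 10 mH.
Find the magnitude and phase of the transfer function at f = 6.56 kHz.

Step 1 — Angular frequency: ω = 2π·6560 = 4.122e+04 rad/s.
Step 2 — Transfer function: H(jω) = jωL/(R + jωL).
Step 3 — Numerator jωL = j·412.2; denominator R + jωL = 169 + j412.2.
Step 4 — H = 0.8561 + j0.351.
Step 5 — Magnitude: |H| = 0.9252 (-0.7 dB); phase: φ = 22.3°.

|H| = 0.9252 (-0.7 dB), φ = 22.3°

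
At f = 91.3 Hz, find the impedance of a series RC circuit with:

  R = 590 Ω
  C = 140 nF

Step 1 — Angular frequency: ω = 2π·f = 2π·91.3 = 573.7 rad/s.
Step 2 — Component impedances:
  R: Z = R = 590 Ω
  C: Z = 1/(jωC) = -j/(ω·C) = 0 - j1.245e+04 Ω
Step 3 — Series combination: Z_total = R + C = 590 - j1.245e+04 Ω = 1.247e+04∠-87.3° Ω.

Z = 590 - j1.245e+04 Ω = 1.247e+04∠-87.3° Ω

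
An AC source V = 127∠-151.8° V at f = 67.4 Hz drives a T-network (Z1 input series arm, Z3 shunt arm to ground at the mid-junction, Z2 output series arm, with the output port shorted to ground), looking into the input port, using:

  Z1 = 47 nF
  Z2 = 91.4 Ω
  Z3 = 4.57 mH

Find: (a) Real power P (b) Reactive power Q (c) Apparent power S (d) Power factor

Step 1 — Angular frequency: ω = 2π·f = 2π·67.4 = 423.5 rad/s.
Step 2 — Component impedances:
  Z1: Z = 1/(jωC) = -j/(ω·C) = 0 - j5.024e+04 Ω
  Z2: Z = R = 91.4 Ω
  Z3: Z = jωL = j·423.5·0.00457 = 0 + j1.935 Ω
Step 3 — With the output port shorted to ground, the output series arm Z2 runs from the junction to ground; the shunt arm Z3 also runs from the junction to ground. They appear in parallel: Z3 || Z2 = 0.04096 + j1.934 Ω.
Step 4 — Series with input arm Z1: Z_in = Z1 + (Z3 || Z2) = 0.04096 - j5.024e+04 Ω = 5.024e+04∠-90.0° Ω.
Step 5 — Source phasor: V = 127∠-151.8° V = -111.9 - j60.01 V.
Step 6 — Current: I = V / Z = 0.001195 - j0.002228 A = 0.002528∠-61.8° A.
Step 7 — Complex power: S = V·I* = 2.618e-07 - j0.321 VA.
Step 8 — Real power: P = Re(S) = 2.618e-07 W.
Step 9 — Reactive power: Q = Im(S) = -0.321 VAR.
Step 10 — Apparent power: |S| = 0.321 VA.
Step 11 — Power factor: PF = P/|S| = 8.153e-07 (leading).

(a) P = 2.618e-07 W  (b) Q = -0.321 VAR  (c) S = 0.321 VA  (d) PF = 8.153e-07 (leading)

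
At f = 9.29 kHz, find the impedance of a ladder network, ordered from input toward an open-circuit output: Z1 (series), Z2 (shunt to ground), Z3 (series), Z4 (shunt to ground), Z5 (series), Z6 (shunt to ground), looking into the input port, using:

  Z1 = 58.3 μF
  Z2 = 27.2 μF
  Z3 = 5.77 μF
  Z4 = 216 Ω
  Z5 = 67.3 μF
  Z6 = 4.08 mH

Step 1 — Angular frequency: ω = 2π·f = 2π·9290 = 5.837e+04 rad/s.
Step 2 — Component impedances:
  Z1: Z = 1/(jωC) = -j/(ω·C) = 0 - j0.2939 Ω
  Z2: Z = 1/(jωC) = -j/(ω·C) = 0 - j0.6298 Ω
  Z3: Z = 1/(jωC) = -j/(ω·C) = 0 - j2.969 Ω
  Z4: Z = R = 216 Ω
  Z5: Z = 1/(jωC) = -j/(ω·C) = 0 - j0.2546 Ω
  Z6: Z = jωL = j·5.837e+04·0.00408 = 0 + j238.2 Ω
Step 3 — Ladder network (open output): work backward from the far end, alternating series and parallel combinations. Z_in = 0.001893 - j0.9254 Ω = 0.9254∠-89.9° Ω.

Z = 0.001893 - j0.9254 Ω = 0.9254∠-89.9° Ω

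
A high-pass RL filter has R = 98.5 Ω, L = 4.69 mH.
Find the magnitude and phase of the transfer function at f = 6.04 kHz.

Step 1 — Angular frequency: ω = 2π·6040 = 3.795e+04 rad/s.
Step 2 — Transfer function: H(jω) = jωL/(R + jωL).
Step 3 — Numerator jωL = j·178; denominator R + jωL = 98.5 + j178.
Step 4 — H = 0.7655 + j0.4237.
Step 5 — Magnitude: |H| = 0.875 (-1.2 dB); phase: φ = 29.0°.

|H| = 0.875 (-1.2 dB), φ = 29.0°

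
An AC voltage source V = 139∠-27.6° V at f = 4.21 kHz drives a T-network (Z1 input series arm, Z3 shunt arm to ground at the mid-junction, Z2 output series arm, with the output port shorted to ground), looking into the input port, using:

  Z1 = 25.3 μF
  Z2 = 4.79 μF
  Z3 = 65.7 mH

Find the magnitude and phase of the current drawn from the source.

Step 1 — Angular frequency: ω = 2π·f = 2π·4210 = 2.645e+04 rad/s.
Step 2 — Component impedances:
  Z1: Z = 1/(jωC) = -j/(ω·C) = 0 - j1.494 Ω
  Z2: Z = 1/(jωC) = -j/(ω·C) = 0 - j7.892 Ω
  Z3: Z = jωL = j·2.645e+04·0.0657 = 0 + j1738 Ω
Step 3 — With the output port shorted to ground, the output series arm Z2 runs from the junction to ground; the shunt arm Z3 also runs from the junction to ground. They appear in parallel: Z3 || Z2 = 0 - j7.928 Ω.
Step 4 — Series with input arm Z1: Z_in = Z1 + (Z3 || Z2) = 0 - j9.423 Ω = 9.423∠-90.0° Ω.
Step 5 — Source phasor: V = 139∠-27.6° V = 123.2 - j64.4 V.
Step 6 — Ohm's law: I = V / Z_total = (123.2 - j64.4) / (0 - j9.423) = 6.834 + j13.07 A.
Step 7 — Convert to polar: |I| = 14.75 A, ∠I = 62.4°.

I = 14.75∠62.4° A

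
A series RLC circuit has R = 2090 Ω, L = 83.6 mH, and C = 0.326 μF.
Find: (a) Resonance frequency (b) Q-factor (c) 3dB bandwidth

Step 1 — Resonance: ω₀ = 1/√(LC) = 1/√(0.0836·3.26e-07) = 6057 rad/s.
Step 2 — f₀ = ω₀/(2π) = 964.1 Hz.
Step 3 — Series Q: Q = ω₀L/R = 6057·0.0836/2090 = 0.2423.
Step 4 — Bandwidth: Δω = ω₀/Q = 2.5e+04 rad/s; BW = Δω/(2π) = 3979 Hz.

(a) f₀ = 964.1 Hz  (b) Q = 0.2423  (c) BW = 3979 Hz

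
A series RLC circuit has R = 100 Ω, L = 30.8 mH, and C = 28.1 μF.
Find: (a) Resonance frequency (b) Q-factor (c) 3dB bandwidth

Step 1 — Resonance: ω₀ = 1/√(LC) = 1/√(0.0308·2.81e-05) = 1075 rad/s.
Step 2 — f₀ = ω₀/(2π) = 171.1 Hz.
Step 3 — Series Q: Q = ω₀L/R = 1075·0.0308/100 = 0.3311.
Step 4 — Bandwidth: Δω = ω₀/Q = 3247 rad/s; BW = Δω/(2π) = 516.7 Hz.

(a) f₀ = 171.1 Hz  (b) Q = 0.3311  (c) BW = 516.7 Hz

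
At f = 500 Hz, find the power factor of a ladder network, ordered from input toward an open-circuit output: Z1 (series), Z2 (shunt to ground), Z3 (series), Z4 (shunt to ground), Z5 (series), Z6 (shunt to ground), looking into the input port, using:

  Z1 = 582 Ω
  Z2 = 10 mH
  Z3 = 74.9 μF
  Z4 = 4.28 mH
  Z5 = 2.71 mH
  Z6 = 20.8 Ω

Step 1 — Angular frequency: ω = 2π·f = 2π·500 = 3142 rad/s.
Step 2 — Component impedances:
  Z1: Z = R = 582 Ω
  Z2: Z = jωL = j·3142·0.01 = 0 + j31.42 Ω
  Z3: Z = 1/(jωC) = -j/(ω·C) = 0 - j4.25 Ω
  Z4: Z = jωL = j·3142·0.00428 = 0 + j13.45 Ω
  Z5: Z = jωL = j·3142·0.00271 = 0 + j8.514 Ω
  Z6: Z = R = 20.8 Ω
Step 3 — Ladder network (open output): work backward from the far end, alternating series and parallel combinations. Z_in = 585 + j4.551 Ω = 585.1∠0.4° Ω.
Step 4 — Power factor: PF = cos(φ) = Re(Z)/|Z| = 585.04/585.06 = 1.
Step 5 — Type: Im(Z) = 4.551 ⇒ lagging (phase φ = 0.4°).

PF = 1 (lagging, φ = 0.4°)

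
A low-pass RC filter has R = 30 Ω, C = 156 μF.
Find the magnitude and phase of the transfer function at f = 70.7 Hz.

Step 1 — Angular frequency: ω = 2π·70.7 = 444.2 rad/s.
Step 2 — Transfer function: H(jω) = 1/(1 + jωRC).
Step 3 — Denominator: 1 + jωRC = 1 + j·444.2·30·0.000156 = 1 + j2.079.
Step 4 — H = 0.1879 - j0.3906.
Step 5 — Magnitude: |H| = 0.4335 (-7.3 dB); phase: φ = -64.3°.

|H| = 0.4335 (-7.3 dB), φ = -64.3°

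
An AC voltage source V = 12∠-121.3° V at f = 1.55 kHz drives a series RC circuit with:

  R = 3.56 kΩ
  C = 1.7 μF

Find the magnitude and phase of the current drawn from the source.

Step 1 — Angular frequency: ω = 2π·f = 2π·1550 = 9739 rad/s.
Step 2 — Component impedances:
  R: Z = R = 3560 Ω
  C: Z = 1/(jωC) = -j/(ω·C) = 0 - j60.4 Ω
Step 3 — Series combination: Z_total = R + C = 3560 - j60.4 Ω = 3561∠-1.0° Ω.
Step 4 — Source phasor: V = 12∠-121.3° V = -6.234 - j10.25 V.
Step 5 — Ohm's law: I = V / Z_total = (-6.234 - j10.25) / (3560 - j60.4) = -0.001702 - j0.002909 A.
Step 6 — Convert to polar: |I| = 0.00337 A, ∠I = -120.3°.

I = 0.00337∠-120.3° A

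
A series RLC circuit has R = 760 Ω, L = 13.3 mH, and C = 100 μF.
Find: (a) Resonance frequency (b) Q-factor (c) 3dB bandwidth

Step 1 — Resonance: ω₀ = 1/√(LC) = 1/√(0.0133·0.0001) = 867.1 rad/s.
Step 2 — f₀ = ω₀/(2π) = 138 Hz.
Step 3 — Series Q: Q = ω₀L/R = 867.1·0.0133/760 = 0.01517.
Step 4 — Bandwidth: Δω = ω₀/Q = 5.714e+04 rad/s; BW = Δω/(2π) = 9095 Hz.

(a) f₀ = 138 Hz  (b) Q = 0.01517  (c) BW = 9095 Hz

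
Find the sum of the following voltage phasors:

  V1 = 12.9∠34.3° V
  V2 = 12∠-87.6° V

Step 1 — Convert each phasor to rectangular form:
  V1 = 12.9·(cos(34.3°) + j·sin(34.3°)) = 10.66 + j7.269 V
  V2 = 12·(cos(-87.6°) + j·sin(-87.6°)) = 0.5025 - j11.99 V
Step 2 — Sum components: V_total = 11.16 - j4.72 V.
Step 3 — Convert to polar: |V_total| = 12.12 V, ∠V_total = -22.9°.

V_total = 12.12∠-22.9° V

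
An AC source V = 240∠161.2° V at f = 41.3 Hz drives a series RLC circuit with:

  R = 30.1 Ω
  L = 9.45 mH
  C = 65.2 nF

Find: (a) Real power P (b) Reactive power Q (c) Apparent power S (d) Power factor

Step 1 — Angular frequency: ω = 2π·f = 2π·41.3 = 259.5 rad/s.
Step 2 — Component impedances:
  R: Z = R = 30.1 Ω
  L: Z = jωL = j·259.5·0.00945 = 0 + j2.452 Ω
  C: Z = 1/(jωC) = -j/(ω·C) = 0 - j5.91e+04 Ω
Step 3 — Series combination: Z_total = R + L + C = 30.1 - j5.91e+04 Ω = 5.91e+04∠-90.0° Ω.
Step 4 — Source phasor: V = 240∠161.2° V = -227.2 + j77.34 V.
Step 5 — Current: I = V / Z = -0.001311 - j0.003843 A = 0.004061∠-108.8° A.
Step 6 — Complex power: S = V·I* = 0.0004963 - j0.9746 VA.
Step 7 — Real power: P = Re(S) = 0.0004963 W.
Step 8 — Reactive power: Q = Im(S) = -0.9746 VAR.
Step 9 — Apparent power: |S| = 0.9746 VA.
Step 10 — Power factor: PF = P/|S| = 0.0005093 (leading).

(a) P = 0.0004963 W  (b) Q = -0.9746 VAR  (c) S = 0.9746 VA  (d) PF = 0.0005093 (leading)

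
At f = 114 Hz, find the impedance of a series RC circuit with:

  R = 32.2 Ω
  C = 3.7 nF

Step 1 — Angular frequency: ω = 2π·f = 2π·114 = 716.3 rad/s.
Step 2 — Component impedances:
  R: Z = R = 32.2 Ω
  C: Z = 1/(jωC) = -j/(ω·C) = 0 - j3.773e+05 Ω
Step 3 — Series combination: Z_total = R + C = 32.2 - j3.773e+05 Ω = 3.773e+05∠-90.0° Ω.

Z = 32.2 - j3.773e+05 Ω = 3.773e+05∠-90.0° Ω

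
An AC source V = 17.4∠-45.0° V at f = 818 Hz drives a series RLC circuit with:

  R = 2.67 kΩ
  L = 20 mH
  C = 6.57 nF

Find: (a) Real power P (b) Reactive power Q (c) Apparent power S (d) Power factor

Step 1 — Angular frequency: ω = 2π·f = 2π·818 = 5140 rad/s.
Step 2 — Component impedances:
  R: Z = R = 2670 Ω
  L: Z = jωL = j·5140·0.02 = 0 + j102.8 Ω
  C: Z = 1/(jωC) = -j/(ω·C) = 0 - j2.961e+04 Ω
Step 3 — Series combination: Z_total = R + L + C = 2670 - j2.951e+04 Ω = 2.963e+04∠-84.8° Ω.
Step 4 — Source phasor: V = 17.4∠-45.0° V = 12.3 - j12.3 V.
Step 5 — Current: I = V / Z = 0.0004509 + j0.0003761 A = 0.0005872∠39.8° A.
Step 6 — Complex power: S = V·I* = 0.0009206 - j0.01018 VA.
Step 7 — Real power: P = Re(S) = 0.0009206 W.
Step 8 — Reactive power: Q = Im(S) = -0.01018 VAR.
Step 9 — Apparent power: |S| = 0.01022 VA.
Step 10 — Power factor: PF = P/|S| = 0.09011 (leading).

(a) P = 0.0009206 W  (b) Q = -0.01018 VAR  (c) S = 0.01022 VA  (d) PF = 0.09011 (leading)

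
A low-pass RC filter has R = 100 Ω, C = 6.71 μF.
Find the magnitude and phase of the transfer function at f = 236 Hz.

Step 1 — Angular frequency: ω = 2π·236 = 1483 rad/s.
Step 2 — Transfer function: H(jω) = 1/(1 + jωRC).
Step 3 — Denominator: 1 + jωRC = 1 + j·1483·100·6.71e-06 = 1 + j0.995.
Step 4 — H = 0.5025 - j0.5.
Step 5 — Magnitude: |H| = 0.7089 (-3.0 dB); phase: φ = -44.9°.

|H| = 0.7089 (-3.0 dB), φ = -44.9°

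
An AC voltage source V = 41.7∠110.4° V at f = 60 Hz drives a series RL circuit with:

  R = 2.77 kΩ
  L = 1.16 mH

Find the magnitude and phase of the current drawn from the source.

Step 1 — Angular frequency: ω = 2π·f = 2π·60 = 377 rad/s.
Step 2 — Component impedances:
  R: Z = R = 2770 Ω
  L: Z = jωL = j·377·0.00116 = 0 + j0.4373 Ω
Step 3 — Series combination: Z_total = R + L = 2770 + j0.4373 Ω = 2770∠0.0° Ω.
Step 4 — Source phasor: V = 41.7∠110.4° V = -14.54 + j39.08 V.
Step 5 — Ohm's law: I = V / Z_total = (-14.54 + j39.08) / (2770 + j0.4373) = -0.005245 + j0.01411 A.
Step 6 — Convert to polar: |I| = 0.01505 A, ∠I = 110.4°.

I = 0.01505∠110.4° A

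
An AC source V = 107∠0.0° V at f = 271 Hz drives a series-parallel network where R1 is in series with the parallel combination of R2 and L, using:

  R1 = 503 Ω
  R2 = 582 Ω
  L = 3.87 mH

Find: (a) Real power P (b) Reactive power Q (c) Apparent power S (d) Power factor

Step 1 — Angular frequency: ω = 2π·f = 2π·271 = 1703 rad/s.
Step 2 — Component impedances:
  R1: Z = R = 503 Ω
  R2: Z = R = 582 Ω
  L: Z = jωL = j·1703·0.00387 = 0 + j6.59 Ω
Step 3 — Parallel branch: R2 || L = 1/(1/R2 + 1/L) = 0.0746 + j6.589 Ω.
Step 4 — Series with R1: Z_total = R1 + (R2 || L) = 503.1 + j6.589 Ω = 503.1∠0.8° Ω.
Step 5 — Source phasor: V = 107∠0.0° V = 107 V.
Step 6 — Current: I = V / Z = 0.2127 - j0.002785 A = 0.2127∠-0.8° A.
Step 7 — Complex power: S = V·I* = 22.75 + j0.298 VA.
Step 8 — Real power: P = Re(S) = 22.75 W.
Step 9 — Reactive power: Q = Im(S) = 0.298 VAR.
Step 10 — Apparent power: |S| = 22.76 VA.
Step 11 — Power factor: PF = P/|S| = 0.9999 (lagging).

(a) P = 22.75 W  (b) Q = 0.298 VAR  (c) S = 22.76 VA  (d) PF = 0.9999 (lagging)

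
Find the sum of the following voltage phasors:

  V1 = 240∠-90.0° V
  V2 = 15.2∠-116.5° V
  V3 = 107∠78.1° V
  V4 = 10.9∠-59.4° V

Step 1 — Convert each phasor to rectangular form:
  V1 = 240·(cos(-90.0°) + j·sin(-90.0°)) = 0 - j240 V
  V2 = 15.2·(cos(-116.5°) + j·sin(-116.5°)) = -6.782 - j13.6 V
  V3 = 107·(cos(78.1°) + j·sin(78.1°)) = 22.06 + j104.7 V
  V4 = 10.9·(cos(-59.4°) + j·sin(-59.4°)) = 5.549 - j9.382 V
Step 2 — Sum components: V_total = 20.83 - j158.3 V.
Step 3 — Convert to polar: |V_total| = 159.6 V, ∠V_total = -82.5°.

V_total = 159.6∠-82.5° V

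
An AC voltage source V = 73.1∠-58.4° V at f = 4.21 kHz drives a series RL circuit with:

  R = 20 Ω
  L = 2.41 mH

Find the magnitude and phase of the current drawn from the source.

Step 1 — Angular frequency: ω = 2π·f = 2π·4210 = 2.645e+04 rad/s.
Step 2 — Component impedances:
  R: Z = R = 20 Ω
  L: Z = jωL = j·2.645e+04·0.00241 = 0 + j63.75 Ω
Step 3 — Series combination: Z_total = R + L = 20 + j63.75 Ω = 66.81∠72.6° Ω.
Step 4 — Source phasor: V = 73.1∠-58.4° V = 38.3 - j62.26 V.
Step 5 — Ohm's law: I = V / Z_total = (38.3 - j62.26) / (20 + j63.75) = -0.7175 - j0.8259 A.
Step 6 — Convert to polar: |I| = 1.094 A, ∠I = -131.0°.

I = 1.094∠-131.0° A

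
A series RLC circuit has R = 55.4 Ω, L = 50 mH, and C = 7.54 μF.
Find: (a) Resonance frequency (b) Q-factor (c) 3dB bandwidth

Step 1 — Resonance condition Im(Z)=0 gives ω₀ = 1/√(LC).
Step 2 — ω₀ = 1/√(0.05·7.54e-06) = 1629 rad/s.
Step 3 — f₀ = ω₀/(2π) = 259.2 Hz.
Step 4 — Series Q: Q = ω₀L/R = 1629·0.05/55.4 = 1.47.
Step 5 — 3dB bandwidth: Δω = ω₀/Q = 1108 rad/s; BW = Δω/(2π) = 176.3 Hz.

(a) f₀ = 259.2 Hz  (b) Q = 1.47  (c) BW = 176.3 Hz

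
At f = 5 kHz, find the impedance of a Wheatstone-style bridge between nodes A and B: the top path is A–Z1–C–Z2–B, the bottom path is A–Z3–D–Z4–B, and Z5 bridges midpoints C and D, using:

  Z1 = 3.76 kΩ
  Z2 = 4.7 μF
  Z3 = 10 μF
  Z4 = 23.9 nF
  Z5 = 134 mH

Step 1 — Angular frequency: ω = 2π·f = 2π·5000 = 3.142e+04 rad/s.
Step 2 — Component impedances:
  Z1: Z = R = 3760 Ω
  Z2: Z = 1/(jωC) = -j/(ω·C) = 0 - j6.773 Ω
  Z3: Z = 1/(jωC) = -j/(ω·C) = 0 - j3.183 Ω
  Z4: Z = 1/(jωC) = -j/(ω·C) = 0 - j1332 Ω
  Z5: Z = jωL = j·3.142e+04·0.134 = 0 + j4210 Ω
Step 3 — Bridge requires nodal analysis (the Z5 bridge couples midpoints C and D, so the two paths cannot be reduced to a simple series/parallel combination). Setting node B to ground and injecting 1 A at node A, the 3-node admittance system at A, C, D solves to V_A = Z_AB = 799.1 - j1535 Ω = 1731∠-62.5° Ω.

Z = 799.1 - j1535 Ω = 1731∠-62.5° Ω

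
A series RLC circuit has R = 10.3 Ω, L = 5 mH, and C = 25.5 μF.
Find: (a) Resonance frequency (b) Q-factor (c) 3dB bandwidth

Step 1 — Resonance condition Im(Z)=0 gives ω₀ = 1/√(LC).
Step 2 — ω₀ = 1/√(0.005·2.55e-05) = 2801 rad/s.
Step 3 — f₀ = ω₀/(2π) = 445.7 Hz.
Step 4 — Series Q: Q = ω₀L/R = 2801·0.005/10.3 = 1.359.
Step 5 — 3dB bandwidth: Δω = ω₀/Q = 2060 rad/s; BW = Δω/(2π) = 327.9 Hz.

(a) f₀ = 445.7 Hz  (b) Q = 1.359  (c) BW = 327.9 Hz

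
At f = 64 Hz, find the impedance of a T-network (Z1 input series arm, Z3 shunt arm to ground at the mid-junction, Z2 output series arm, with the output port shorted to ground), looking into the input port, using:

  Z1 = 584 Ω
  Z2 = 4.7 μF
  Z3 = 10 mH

Step 1 — Angular frequency: ω = 2π·f = 2π·64 = 402.1 rad/s.
Step 2 — Component impedances:
  Z1: Z = R = 584 Ω
  Z2: Z = 1/(jωC) = -j/(ω·C) = 0 - j529.1 Ω
  Z3: Z = jωL = j·402.1·0.01 = 0 + j4.021 Ω
Step 3 — With the output port shorted to ground, the output series arm Z2 runs from the junction to ground; the shunt arm Z3 also runs from the junction to ground. They appear in parallel: Z3 || Z2 = 0 + j4.052 Ω.
Step 4 — Series with input arm Z1: Z_in = Z1 + (Z3 || Z2) = 584 + j4.052 Ω = 584∠0.4° Ω.

Z = 584 + j4.052 Ω = 584∠0.4° Ω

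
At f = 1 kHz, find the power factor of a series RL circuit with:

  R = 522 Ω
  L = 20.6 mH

Step 1 — Angular frequency: ω = 2π·f = 2π·1000 = 6283 rad/s.
Step 2 — Component impedances:
  R: Z = R = 522 Ω
  L: Z = jωL = j·6283·0.0206 = 0 + j129.4 Ω
Step 3 — Series combination: Z_total = R + L = 522 + j129.4 Ω = 537.8∠13.9° Ω.
Step 4 — Power factor: PF = cos(φ) = Re(Z)/|Z| = 522/537.8 = 0.9706.
Step 5 — Type: Im(Z) = 129.4 ⇒ lagging (phase φ = 13.9°).

PF = 0.9706 (lagging, φ = 13.9°)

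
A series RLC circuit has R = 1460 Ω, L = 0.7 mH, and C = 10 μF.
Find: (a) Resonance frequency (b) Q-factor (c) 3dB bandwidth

Step 1 — Resonance: ω₀ = 1/√(LC) = 1/√(0.0007·1e-05) = 1.195e+04 rad/s.
Step 2 — f₀ = ω₀/(2π) = 1902 Hz.
Step 3 — Series Q: Q = ω₀L/R = 1.195e+04·0.0007/1460 = 0.005731.
Step 4 — Bandwidth: Δω = ω₀/Q = 2.086e+06 rad/s; BW = Δω/(2π) = 3.32e+05 Hz.

(a) f₀ = 1902 Hz  (b) Q = 0.005731  (c) BW = 3.32e+05 Hz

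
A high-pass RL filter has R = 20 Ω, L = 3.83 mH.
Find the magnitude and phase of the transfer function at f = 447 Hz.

Step 1 — Angular frequency: ω = 2π·447 = 2809 rad/s.
Step 2 — Transfer function: H(jω) = jωL/(R + jωL).
Step 3 — Numerator jωL = j·10.76; denominator R + jωL = 20 + j10.76.
Step 4 — H = 0.2244 + j0.4172.
Step 5 — Magnitude: |H| = 0.4737 (-6.5 dB); phase: φ = 61.7°.

|H| = 0.4737 (-6.5 dB), φ = 61.7°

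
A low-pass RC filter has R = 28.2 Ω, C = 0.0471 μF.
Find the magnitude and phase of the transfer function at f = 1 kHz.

Step 1 — Angular frequency: ω = 2π·1000 = 6283 rad/s.
Step 2 — Transfer function: H(jω) = 1/(1 + jωRC).
Step 3 — Denominator: 1 + jωRC = 1 + j·6283·28.2·4.71e-08 = 1 + j0.008345.
Step 4 — H = 0.9999 - j0.008345.
Step 5 — Magnitude: |H| = 1 (-0.0 dB); phase: φ = -0.5°.

|H| = 1 (-0.0 dB), φ = -0.5°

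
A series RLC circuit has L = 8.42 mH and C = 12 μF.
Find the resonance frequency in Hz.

Step 1 — Resonance condition Im(Z)=0 gives ω₀ = 1/√(LC).
Step 2 — ω₀ = 1/√(0.00842·1.2e-05) = 3146 rad/s.
Step 3 — f₀ = ω₀/(2π) = 500.7 Hz.

f₀ = 500.7 Hz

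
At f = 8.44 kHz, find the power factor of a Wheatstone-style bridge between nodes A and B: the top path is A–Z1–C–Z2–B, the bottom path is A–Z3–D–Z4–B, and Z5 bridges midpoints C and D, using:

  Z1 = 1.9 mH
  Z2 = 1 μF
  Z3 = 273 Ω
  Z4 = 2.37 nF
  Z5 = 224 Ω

Step 1 — Angular frequency: ω = 2π·f = 2π·8440 = 5.303e+04 rad/s.
Step 2 — Component impedances:
  Z1: Z = jωL = j·5.303e+04·0.0019 = 0 + j100.8 Ω
  Z2: Z = 1/(jωC) = -j/(ω·C) = 0 - j18.86 Ω
  Z3: Z = R = 273 Ω
  Z4: Z = 1/(jωC) = -j/(ω·C) = 0 - j7957 Ω
  Z5: Z = R = 224 Ω
Step 3 — Bridge requires nodal analysis (the Z5 bridge couples midpoints C and D, so the two paths cannot be reduced to a simple series/parallel combination). Setting node B to ground and injecting 1 A at node A, the 3-node admittance system at A, C, D solves to V_A = Z_AB = 19.68 + j77.99 Ω = 80.43∠75.8° Ω.
Step 4 — Power factor: PF = cos(φ) = Re(Z)/|Z| = 19.676/80.433 = 0.2446.
Step 5 — Type: Im(Z) = 77.99 ⇒ lagging (phase φ = 75.8°).

PF = 0.2446 (lagging, φ = 75.8°)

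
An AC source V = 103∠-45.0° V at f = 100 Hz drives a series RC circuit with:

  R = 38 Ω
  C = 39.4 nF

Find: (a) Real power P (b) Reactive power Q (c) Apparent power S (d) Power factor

Step 1 — Angular frequency: ω = 2π·f = 2π·100 = 628.3 rad/s.
Step 2 — Component impedances:
  R: Z = R = 38 Ω
  C: Z = 1/(jωC) = -j/(ω·C) = 0 - j4.039e+04 Ω
Step 3 — Series combination: Z_total = R + C = 38 - j4.039e+04 Ω = 4.039e+04∠-89.9° Ω.
Step 4 — Source phasor: V = 103∠-45.0° V = 72.83 - j72.83 V.
Step 5 — Current: I = V / Z = 0.001805 + j0.001801 A = 0.00255∠44.9° A.
Step 6 — Complex power: S = V·I* = 0.0002471 - j0.2626 VA.
Step 7 — Real power: P = Re(S) = 0.0002471 W.
Step 8 — Reactive power: Q = Im(S) = -0.2626 VAR.
Step 9 — Apparent power: |S| = 0.2626 VA.
Step 10 — Power factor: PF = P/|S| = 0.0009407 (leading).

(a) P = 0.0002471 W  (b) Q = -0.2626 VAR  (c) S = 0.2626 VA  (d) PF = 0.0009407 (leading)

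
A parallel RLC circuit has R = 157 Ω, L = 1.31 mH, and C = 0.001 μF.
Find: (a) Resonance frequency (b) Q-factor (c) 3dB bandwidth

Step 1 — Resonance: ω₀ = 1/√(LC) = 1/√(0.00131·1e-09) = 8.737e+05 rad/s.
Step 2 — f₀ = ω₀/(2π) = 1.391e+05 Hz.
Step 3 — Parallel Q: Q = R/(ω₀L) = 157/(8.737e+05·0.00131) = 0.1372.
Step 4 — Bandwidth: Δω = ω₀/Q = 6.369e+06 rad/s; BW = Δω/(2π) = 1.014e+06 Hz.

(a) f₀ = 1.391e+05 Hz  (b) Q = 0.1372  (c) BW = 1.014e+06 Hz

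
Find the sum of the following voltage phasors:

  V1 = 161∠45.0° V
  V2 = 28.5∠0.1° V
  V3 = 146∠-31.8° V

Step 1 — Convert each phasor to rectangular form:
  V1 = 161·(cos(45.0°) + j·sin(45.0°)) = 113.8 + j113.8 V
  V2 = 28.5·(cos(0.1°) + j·sin(0.1°)) = 28.5 + j0.04974 V
  V3 = 146·(cos(-31.8°) + j·sin(-31.8°)) = 124.1 - j76.94 V
Step 2 — Sum components: V_total = 266.4 + j36.96 V.
Step 3 — Convert to polar: |V_total| = 269 V, ∠V_total = 7.9°.

V_total = 269∠7.9° V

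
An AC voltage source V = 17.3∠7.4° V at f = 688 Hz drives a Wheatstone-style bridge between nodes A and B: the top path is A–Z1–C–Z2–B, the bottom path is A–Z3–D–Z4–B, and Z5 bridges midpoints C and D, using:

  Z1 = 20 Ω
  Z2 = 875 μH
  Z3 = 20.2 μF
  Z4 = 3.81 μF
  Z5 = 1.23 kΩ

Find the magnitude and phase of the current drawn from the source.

Step 1 — Angular frequency: ω = 2π·f = 2π·688 = 4323 rad/s.
Step 2 — Component impedances:
  Z1: Z = R = 20 Ω
  Z2: Z = jωL = j·4323·0.000875 = 0 + j3.782 Ω
  Z3: Z = 1/(jωC) = -j/(ω·C) = 0 - j11.45 Ω
  Z4: Z = 1/(jωC) = -j/(ω·C) = 0 - j60.72 Ω
  Z5: Z = R = 1230 Ω
Step 3 — Bridge requires nodal analysis (the Z5 bridge couples midpoints C and D, so the two paths cannot be reduced to a simple series/parallel combination). Setting node B to ground and injecting 1 A at node A, the 3-node admittance system at A, C, D solves to V_A = Z_AB = 20.33 - j1.871 Ω = 20.42∠-5.3° Ω.
Step 4 — Source phasor: V = 17.3∠7.4° V = 17.16 + j2.228 V.
Step 5 — Ohm's law: I = V / Z_total = (17.16 + j2.228) / (20.33 - j1.871) = 0.8268 + j0.1857 A.
Step 6 — Convert to polar: |I| = 0.8474 A, ∠I = 12.7°.

I = 0.8474∠12.7° A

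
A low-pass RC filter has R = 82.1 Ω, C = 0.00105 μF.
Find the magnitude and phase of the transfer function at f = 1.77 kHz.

Step 1 — Angular frequency: ω = 2π·1770 = 1.112e+04 rad/s.
Step 2 — Transfer function: H(jω) = 1/(1 + jωRC).
Step 3 — Denominator: 1 + jωRC = 1 + j·1.112e+04·82.1·1.05e-09 = 1 + j0.0009587.
Step 4 — H = 1 - j0.0009587.
Step 5 — Magnitude: |H| = 1 (-0.0 dB); phase: φ = -0.1°.

|H| = 1 (-0.0 dB), φ = -0.1°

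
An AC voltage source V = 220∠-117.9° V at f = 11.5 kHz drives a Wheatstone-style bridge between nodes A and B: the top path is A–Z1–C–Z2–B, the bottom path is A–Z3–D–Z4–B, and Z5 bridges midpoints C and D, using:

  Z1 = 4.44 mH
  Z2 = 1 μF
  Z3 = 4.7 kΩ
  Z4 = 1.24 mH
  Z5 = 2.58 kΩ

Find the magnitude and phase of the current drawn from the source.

Step 1 — Angular frequency: ω = 2π·f = 2π·1.15e+04 = 7.226e+04 rad/s.
Step 2 — Component impedances:
  Z1: Z = jωL = j·7.226e+04·0.00444 = 0 + j320.8 Ω
  Z2: Z = 1/(jωC) = -j/(ω·C) = 0 - j13.84 Ω
  Z3: Z = R = 4700 Ω
  Z4: Z = jωL = j·7.226e+04·0.00124 = 0 + j89.6 Ω
  Z5: Z = R = 2580 Ω
Step 3 — Bridge requires nodal analysis (the Z5 bridge couples midpoints C and D, so the two paths cannot be reduced to a simple series/parallel combination). Setting node B to ground and injecting 1 A at node A, the 3-node admittance system at A, C, D solves to V_A = Z_AB = 19.98 + j305.4 Ω = 306∠86.3° Ω.
Step 4 — Source phasor: V = 220∠-117.9° V = -102.9 - j194.4 V.
Step 5 — Ohm's law: I = V / Z_total = (-102.9 - j194.4) / (19.98 + j305.4) = -0.656 + j0.2942 A.
Step 6 — Convert to polar: |I| = 0.7189 A, ∠I = 155.8°.

I = 0.7189∠155.8° A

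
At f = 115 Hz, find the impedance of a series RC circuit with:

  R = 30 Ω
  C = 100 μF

Step 1 — Angular frequency: ω = 2π·f = 2π·115 = 722.6 rad/s.
Step 2 — Component impedances:
  R: Z = R = 30 Ω
  C: Z = 1/(jωC) = -j/(ω·C) = 0 - j13.84 Ω
Step 3 — Series combination: Z_total = R + C = 30 - j13.84 Ω = 33.04∠-24.8° Ω.

Z = 30 - j13.84 Ω = 33.04∠-24.8° Ω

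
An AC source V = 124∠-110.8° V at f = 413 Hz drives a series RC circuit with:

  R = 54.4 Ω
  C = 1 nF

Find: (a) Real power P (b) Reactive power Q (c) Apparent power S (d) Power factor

Step 1 — Angular frequency: ω = 2π·f = 2π·413 = 2595 rad/s.
Step 2 — Component impedances:
  R: Z = R = 54.4 Ω
  C: Z = 1/(jωC) = -j/(ω·C) = 0 - j3.854e+05 Ω
Step 3 — Series combination: Z_total = R + C = 54.4 - j3.854e+05 Ω = 3.854e+05∠-90.0° Ω.
Step 4 — Source phasor: V = 124∠-110.8° V = -44.03 - j115.9 V.
Step 5 — Current: I = V / Z = 0.0003008 - j0.0001143 A = 0.0003218∠-20.8° A.
Step 6 — Complex power: S = V·I* = 5.633e-06 - j0.0399 VA.
Step 7 — Real power: P = Re(S) = 5.633e-06 W.
Step 8 — Reactive power: Q = Im(S) = -0.0399 VAR.
Step 9 — Apparent power: |S| = 0.0399 VA.
Step 10 — Power factor: PF = P/|S| = 0.0001412 (leading).

(a) P = 5.633e-06 W  (b) Q = -0.0399 VAR  (c) S = 0.0399 VA  (d) PF = 0.0001412 (leading)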